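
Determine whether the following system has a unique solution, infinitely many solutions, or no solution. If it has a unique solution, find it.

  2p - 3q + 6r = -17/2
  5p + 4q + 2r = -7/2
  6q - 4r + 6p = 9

p = 1, q = -1, r = -9/4

Row-reduce the augmented matrix:
R1 ← R1 / (2).
R2 ← R2 − 5·R1.
R3 ← R3 − 6·R1.
R2 ← R2 / (23/2).
R1 ← R1 + 3/2·R2.
R3 ← R3 − 15·R2.
R3 ← R3 / (-116/23).
R1 ← R1 − 30/23·R3.
R2 ← R2 + 26/23·R3.
Reading off the reduced rows gives p = 1, q = -1, r = -9/4.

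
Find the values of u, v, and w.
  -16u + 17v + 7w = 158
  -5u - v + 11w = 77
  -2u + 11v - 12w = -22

u = -3, v = 4, w = 6

Row-reduce the augmented matrix:
R1 ← R1 / (-16).
R2 ← R2 + 5·R1.
R3 ← R3 + 2·R1.
R2 ← R2 / (-101/16).
R1 ← R1 + 17/16·R2.
R3 ← R3 − 71/8·R2.
R3 ← R3 / (-49/101).
R1 ← R1 + 194/101·R3.
R2 ← R2 + 141/101·R3.
Reading off the reduced rows gives u = -3, v = 4, w = 6.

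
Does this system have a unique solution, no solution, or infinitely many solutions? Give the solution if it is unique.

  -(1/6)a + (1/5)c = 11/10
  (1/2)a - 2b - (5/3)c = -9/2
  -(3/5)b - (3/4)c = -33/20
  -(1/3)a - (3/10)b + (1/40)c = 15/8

Row-reduce:
R1 ← R1 / (-1/6).
R2 ← R2 − 1/2·R1.
R4 ← R4 + 1/3·R1.
R2 ← R2 / (-2).
R3 ← R3 + 3/5·R2.
R4 ← R4 + 3/10·R2.
R3 ← R3 / (-43/100).
R1 ← R1 + 6/5·R3.
R2 ← R2 − 8/15·R3.
R4 ← R4 + 43/200·R3.
Row 4 reduces to 0 = 1/2, a contradiction. The system is inconsistent.

no solution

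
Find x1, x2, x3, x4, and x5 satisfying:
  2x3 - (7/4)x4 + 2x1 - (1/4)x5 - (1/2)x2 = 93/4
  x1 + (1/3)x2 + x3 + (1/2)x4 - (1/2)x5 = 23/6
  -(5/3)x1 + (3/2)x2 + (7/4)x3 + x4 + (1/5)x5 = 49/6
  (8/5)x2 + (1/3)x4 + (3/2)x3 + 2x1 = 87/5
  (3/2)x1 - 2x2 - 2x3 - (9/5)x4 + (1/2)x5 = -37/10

Row-reduce the augmented matrix:
R1 ← R1 / (2).
R2 ← R2 − 1·R1.
R3 ← R3 + 5/3·R1.
R4 ← R4 − 2·R1.
R5 ← R5 − 3/2·R1.
R2 ← R2 / (7/12).
R1 ← R1 + 1/4·R2.
R3 ← R3 − 13/12·R2.
R4 ← R4 − 21/10·R2.
R5 ← R5 + 13/8·R2.
R3 ← R3 / (41/12).
R1 ← R1 − 1·R3.
R4 ← R4 + 1/2·R3.
R5 ← R5 + 7/2·R3.
R4 ← R4 / (-28477/8610).
R1 ← R1 − 171/287·R4.
R2 ← R2 − 33/14·R4.
R3 ← R3 + 253/287·R4.
R5 ← R5 − 739/2870·R4.
R5 ← R5 / (136729/284770).
R1 ← R1 + 25734/142385·R5.
R2 ← R2 − 16209/28477·R5.
R3 ← R3 + 35866/142385·R5.
R4 ← R4 + 14643/28477·R5.
Reading off the reduced rows gives x1 = 2, x2 = 4, x3 = 6, x4 = -6, x5 = 5.

x1 = 2, x2 = 4, x3 = 6, x4 = -6, x5 = 5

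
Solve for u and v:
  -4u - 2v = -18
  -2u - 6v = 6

u = 6, v = -3

Row-reduce the augmented matrix:
R1 ← R1 / (-4).
R2 ← R2 + 2·R1.
R2 ← R2 / (-5).
R1 ← R1 − 1/2·R2.
Reading off the reduced rows gives u = 6, v = -3.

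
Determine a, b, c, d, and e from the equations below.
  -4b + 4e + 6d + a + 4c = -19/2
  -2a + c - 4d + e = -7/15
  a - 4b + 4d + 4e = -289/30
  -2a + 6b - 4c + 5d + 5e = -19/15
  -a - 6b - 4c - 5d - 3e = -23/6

Row-reduce the augmented matrix:
R2 ← R2 + 2·R1.
R3 ← R3 − 1·R1.
R4 ← R4 + 2·R1.
R5 ← R5 + 1·R1.
R2 ← R2 / (-8).
R1 ← R1 + 4·R2.
R4 ← R4 + 2·R2.
R5 ← R5 + 10·R2.
R3 ← R3 / (-4).
R1 ← R1 + 1/2·R3.
R2 ← R2 + 9/8·R3.
R4 ← R4 − 7/4·R3.
R5 ← R5 + 45/4·R3.
R4 ← R4 / (113/8).
R1 ← R1 − 9/4·R4.
R2 ← R2 + 7/16·R4.
R3 ← R3 − 1/2·R4.
R5 ← R5 + 27/8·R4.
R5 ← R5 / (-868/113).
R1 ← R1 + 250/113·R5.
R2 ← R2 + 179/226·R5.
R3 ← R3 + 43/113·R5.
R4 ← R4 − 86/113·R5.
Reading off the reduced rows gives a = 1/2, b = 6/5, c = 1/5, d = -1/3, e = -1.

a = 1/2, b = 6/5, c = 1/5, d = -1/3, e = -1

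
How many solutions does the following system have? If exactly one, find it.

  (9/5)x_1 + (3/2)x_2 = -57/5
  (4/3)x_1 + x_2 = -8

Row-reduce the augmented matrix:
R1 ← R1 / (9/5).
R2 ← R2 − 4/3·R1.
R2 ← R2 / (-1/9).
R1 ← R1 − 5/6·R2.
Reading off the reduced rows gives x_1 = -3, x_2 = -4.

x_1 = -3, x_2 = -4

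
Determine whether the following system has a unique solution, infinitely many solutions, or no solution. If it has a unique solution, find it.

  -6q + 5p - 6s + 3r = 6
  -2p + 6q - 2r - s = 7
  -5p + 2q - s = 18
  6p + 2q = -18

Row-reduce the augmented matrix:
R1 ← R1 / (5).
R2 ← R2 + 2·R1.
R3 ← R3 + 5·R1.
R4 ← R4 − 6·R1.
R2 ← R2 / (18/5).
R1 ← R1 + 6/5·R2.
R3 ← R3 + 4·R2.
R4 ← R4 − 46/5·R2.
R3 ← R3 / (19/9).
R1 ← R1 − 1/3·R3.
R2 ← R2 + 2/9·R3.
R4 ← R4 + 14/9·R3.
R4 ← R4 / (151/19).
R1 ← R1 + 12/19·R4.
R2 ← R2 + 79/38·R4.
R3 ← R3 + 97/19·R4.
Reading off the reduced rows gives p = -3, q = 0, r = 1, s = -3.

p = -3, q = 0, r = 1, s = -3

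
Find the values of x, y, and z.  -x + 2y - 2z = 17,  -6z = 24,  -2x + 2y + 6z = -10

Row-reduce the augmented matrix:
R1 ← R1 / (-1).
R3 ← R3 + 2·R1.
Swap R2 and R3.
R2 ← R2 / (-2).
R1 ← R1 + 2·R2.
R3 ← R3 / (-6).
R1 ← R1 + 8·R3.
R2 ← R2 + 5·R3.
Reading off the reduced rows gives x = -5, y = 2, z = -4.

x = -5, y = 2, z = -4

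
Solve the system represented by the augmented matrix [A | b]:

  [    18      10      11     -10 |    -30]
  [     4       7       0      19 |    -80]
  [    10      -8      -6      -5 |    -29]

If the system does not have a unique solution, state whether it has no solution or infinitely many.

infinitely many solutions

Row-reduce:
R1 ← R1 / (18).
R2 ← R2 − 4·R1.
R3 ← R3 − 10·R1.
R2 ← R2 / (43/9).
R1 ← R1 − 5/9·R2.
R3 ← R3 + 122/9·R2.
R3 ← R3 / (-819/43).
R1 ← R1 − 77/86·R3.
R2 ← R2 + 22/43·R3.
Rank is 3 with 4 unknowns, leaving x_4 free.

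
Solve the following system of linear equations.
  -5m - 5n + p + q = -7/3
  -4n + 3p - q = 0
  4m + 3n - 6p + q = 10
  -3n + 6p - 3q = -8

m = 2, n = -1, p = -1/3, q = 3

Row-reduce the augmented matrix:
R1 ← R1 / (-5).
R3 ← R3 − 4·R1.
R2 ← R2 / (-4).
R1 ← R1 − 1·R2.
R3 ← R3 + 1·R2.
R4 ← R4 + 3·R2.
R3 ← R3 / (-119/20).
R1 ← R1 − 11/20·R3.
R2 ← R2 + 3/4·R3.
R4 ← R4 − 15/4·R3.
R4 ← R4 / (-114/119).
R1 ← R1 + 31/119·R4.
R2 ← R2 + 1/119·R4.
R3 ← R3 + 41/119·R4.
Reading off the reduced rows gives m = 2, n = -1, p = -1/3, q = 3.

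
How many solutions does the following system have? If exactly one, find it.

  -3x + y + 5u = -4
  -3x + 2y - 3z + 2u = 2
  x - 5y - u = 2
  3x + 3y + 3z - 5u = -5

x = 3, y = 0, z = -3, u = 1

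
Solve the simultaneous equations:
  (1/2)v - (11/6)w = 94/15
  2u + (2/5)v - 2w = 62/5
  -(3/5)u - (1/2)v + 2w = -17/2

u = 3, v = 3, w = -13/5

Row-reduce the augmented matrix:
Swap R1 and R2.
R1 ← R1 / (2).
R3 ← R3 + 3/5·R1.
R2 ← R2 / (1/2).
R1 ← R1 − 1/5·R2.
R3 ← R3 + 19/50·R2.
R3 ← R3 / (1/150).
R1 ← R1 + 4/15·R3.
R2 ← R2 + 11/3·R3.
Reading off the reduced rows gives u = 3, v = 3, w = -13/5.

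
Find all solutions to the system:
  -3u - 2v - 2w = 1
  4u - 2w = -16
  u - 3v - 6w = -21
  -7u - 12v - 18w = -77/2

Row-reduce:
R1 ← R1 / (-3).
R2 ← R2 − 4·R1.
R3 ← R3 − 1·R1.
R4 ← R4 + 7·R1.
R2 ← R2 / (-8/3).
R1 ← R1 − 2/3·R2.
R3 ← R3 + 11/3·R2.
R4 ← R4 + 22/3·R2.
R3 ← R3 / (-1/4).
R1 ← R1 + 1/2·R3.
R2 ← R2 − 7/4·R3.
R4 ← R4 + 1/2·R3.
Row 4 reduces to 0 = 1/2, a contradiction. The system is inconsistent.

no solution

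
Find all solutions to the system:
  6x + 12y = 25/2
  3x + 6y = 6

Row-reduce:
R1 ← R1 / (6).
R2 ← R2 − 3·R1.
Row 2 reduces to 0 = -1/4, a contradiction. The system is inconsistent.

no solution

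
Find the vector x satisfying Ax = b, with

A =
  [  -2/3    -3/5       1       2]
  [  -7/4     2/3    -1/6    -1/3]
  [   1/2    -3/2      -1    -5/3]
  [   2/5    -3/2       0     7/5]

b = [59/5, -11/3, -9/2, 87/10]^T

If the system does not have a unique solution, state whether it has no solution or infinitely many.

Row-reduce the augmented matrix:
R1 ← R1 / (-2/3).
R2 ← R2 + 7/4·R1.
R3 ← R3 − 1/2·R1.
R4 ← R4 − 2/5·R1.
R2 ← R2 / (269/120).
R1 ← R1 − 9/10·R2.
R3 ← R3 + 39/20·R2.
R4 ← R4 + 93/50·R2.
R3 ← R3 / (-1441/538).
R1 ← R1 + 102/269·R3.
R2 ← R2 + 335/269·R3.
R4 ← R4 + 4617/2690·R3.
R4 ← R4 / (8548/7205).
R1 ← R1 + 68/1441·R4.
R2 ← R2 + 670/4323·R4.
R3 ← R3 − 8108/4323·R4.
Reading off the reduced rows gives x_1 = 0, x_2 = -3, x_3 = 4, x_4 = 3.

x_1 = 0, x_2 = -3, x_3 = 4, x_4 = 3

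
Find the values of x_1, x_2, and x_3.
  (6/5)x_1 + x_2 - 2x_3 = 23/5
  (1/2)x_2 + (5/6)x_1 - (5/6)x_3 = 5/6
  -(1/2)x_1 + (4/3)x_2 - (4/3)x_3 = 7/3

x_1 = -2, x_2 = -5, x_3 = -6

Row-reduce the augmented matrix:
R1 ← R1 / (6/5).
R2 ← R2 − 5/6·R1.
R3 ← R3 + 1/2·R1.
R2 ← R2 / (-7/36).
R1 ← R1 − 5/6·R2.
R3 ← R3 − 7/4·R2.
R3 ← R3 / (17/6).
R1 ← R1 − 5/7·R3.
R2 ← R2 + 20/7·R3.
Reading off the reduced rows gives x_1 = -2, x_2 = -5, x_3 = -6.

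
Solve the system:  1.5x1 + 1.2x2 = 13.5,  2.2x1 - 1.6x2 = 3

x1 = 5, x2 = 5

Row-reduce the augmented matrix:
R1 ← R1 / (3/2).
R2 ← R2 − 11/5·R1.
R2 ← R2 / (-84/25).
R1 ← R1 − 4/5·R2.
Reading off the reduced rows gives x1 = 5, x2 = 5.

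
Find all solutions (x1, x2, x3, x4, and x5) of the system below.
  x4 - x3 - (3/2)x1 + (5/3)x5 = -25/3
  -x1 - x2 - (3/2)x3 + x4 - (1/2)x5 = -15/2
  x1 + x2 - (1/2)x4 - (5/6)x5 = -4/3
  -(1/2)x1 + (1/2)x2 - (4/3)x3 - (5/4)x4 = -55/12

infinitely many solutions

Row-reduce:
R1 ← R1 / (-3/2).
R2 ← R2 + 1·R1.
R3 ← R3 − 1·R1.
R4 ← R4 + 1/2·R1.
R2 ← R2 / (-1).
R3 ← R3 − 1·R2.
R4 ← R4 − 1/2·R2.
R3 ← R3 / (-3/2).
R1 ← R1 − 2/3·R3.
R2 ← R2 − 5/6·R3.
R4 ← R4 + 17/12·R3.
R4 ← R4 / (-17/9).
R1 ← R1 + 4/9·R4.
R2 ← R2 + 1/18·R4.
R3 ← R3 + 1/3·R4.
Rank is 4 with 5 unknowns, leaving x5 free.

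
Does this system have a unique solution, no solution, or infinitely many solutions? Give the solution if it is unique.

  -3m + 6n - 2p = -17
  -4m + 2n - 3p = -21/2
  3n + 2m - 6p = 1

m = 2, n = -2, p = -1/2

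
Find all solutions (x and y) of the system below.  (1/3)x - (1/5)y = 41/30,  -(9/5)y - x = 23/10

x = 5/2, y = -8/3

Row-reduce the augmented matrix:
R1 ← R1 / (1/3).
R2 ← R2 + 1·R1.
R2 ← R2 / (-12/5).
R1 ← R1 + 3/5·R2.
Reading off the reduced rows gives x = 5/2, y = -8/3.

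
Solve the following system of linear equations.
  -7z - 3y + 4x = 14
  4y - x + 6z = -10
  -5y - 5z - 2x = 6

Row-reduce:
R1 ← R1 / (4).
R2 ← R2 + 1·R1.
R3 ← R3 + 2·R1.
R2 ← R2 / (13/4).
R1 ← R1 + 3/4·R2.
R3 ← R3 + 13/2·R2.
Rank is 2 with 3 unknowns, leaving z free.

infinitely many solutions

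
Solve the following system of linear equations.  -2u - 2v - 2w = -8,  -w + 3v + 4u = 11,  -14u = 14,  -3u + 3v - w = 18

Row-reduce the augmented matrix:
R1 ← R1 / (-2).
R2 ← R2 − 4·R1.
R3 ← R3 + 14·R1.
R4 ← R4 + 3·R1.
R2 ← R2 / (-1).
R1 ← R1 − 1·R2.
R3 ← R3 − 14·R2.
R4 ← R4 − 6·R2.
R3 ← R3 / (-56).
R1 ← R1 + 4·R3.
R2 ← R2 − 5·R3.
R4 ← R4 + 28·R3.
R4 reduces to 0 = 0, so the extra equation is consistent.
Reading off the reduced rows gives u = -1, v = 5, w = 0.

u = -1, v = 5, w = 0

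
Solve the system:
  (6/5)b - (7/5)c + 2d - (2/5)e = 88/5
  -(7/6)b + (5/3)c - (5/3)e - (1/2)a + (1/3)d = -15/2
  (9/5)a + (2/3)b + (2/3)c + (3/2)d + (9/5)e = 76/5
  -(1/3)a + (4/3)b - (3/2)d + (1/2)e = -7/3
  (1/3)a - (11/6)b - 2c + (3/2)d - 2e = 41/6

a = 6, b = 5, c = -2, d = 4, e = -2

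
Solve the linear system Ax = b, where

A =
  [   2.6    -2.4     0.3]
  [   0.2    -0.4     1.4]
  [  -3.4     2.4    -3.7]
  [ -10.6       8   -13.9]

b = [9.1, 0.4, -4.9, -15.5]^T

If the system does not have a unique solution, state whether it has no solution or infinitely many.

x_1 = -1, x_2 = -5, x_3 = -1

Row-reduce the augmented matrix:
R1 ← R1 / (13/5).
R2 ← R2 − 1/5·R1.
R3 ← R3 + 17/5·R1.
R4 ← R4 + 53/5·R1.
R2 ← R2 / (-14/65).
R1 ← R1 + 12/13·R2.
R3 ← R3 + 48/65·R2.
R4 ← R4 + 116/65·R2.
R3 ← R3 / (-281/35).
R1 ← R1 + 81/14·R3.
R2 ← R2 + 179/28·R3.
R4 ← R4 + 843/35·R3.
R4 reduces to 0 = 0, so the extra equation is consistent.
Reading off the reduced rows gives x_1 = -1, x_2 = -5, x_3 = -1.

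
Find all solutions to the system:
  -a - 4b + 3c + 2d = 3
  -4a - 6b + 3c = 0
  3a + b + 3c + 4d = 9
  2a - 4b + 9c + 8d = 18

infinitely many solutions

Row-reduce:
R1 ← R1 / (-1).
R2 ← R2 + 4·R1.
R3 ← R3 − 3·R1.
R4 ← R4 − 2·R1.
R2 ← R2 / (10).
R1 ← R1 − 4·R2.
R3 ← R3 + 11·R2.
R4 ← R4 + 12·R2.
R3 ← R3 / (21/10).
R1 ← R1 − 3/5·R3.
R2 ← R2 + 9/10·R3.
R4 ← R4 − 21/5·R3.
Rank is 3 with 4 unknowns, leaving d free.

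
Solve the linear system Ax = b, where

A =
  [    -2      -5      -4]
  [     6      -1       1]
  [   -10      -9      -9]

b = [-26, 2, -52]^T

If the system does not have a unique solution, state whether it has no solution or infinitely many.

Row-reduce:
R1 ← R1 / (-2).
R2 ← R2 − 6·R1.
R3 ← R3 + 10·R1.
R2 ← R2 / (-16).
R1 ← R1 − 5/2·R2.
R3 ← R3 − 16·R2.
Row 3 reduces to 0 = 2, a contradiction. The system is inconsistent.

no solution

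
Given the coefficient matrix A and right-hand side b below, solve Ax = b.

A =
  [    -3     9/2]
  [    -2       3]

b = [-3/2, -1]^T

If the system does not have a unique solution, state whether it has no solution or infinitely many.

infinitely many solutions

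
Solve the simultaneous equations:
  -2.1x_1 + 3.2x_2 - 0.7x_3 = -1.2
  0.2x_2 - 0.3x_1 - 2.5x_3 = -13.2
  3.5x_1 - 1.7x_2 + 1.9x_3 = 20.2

x_1 = 5, x_2 = 4, x_3 = 5

Row-reduce the augmented matrix:
R1 ← R1 / (-21/10).
R2 ← R2 + 3/10·R1.
R3 ← R3 − 7/2·R1.
R2 ← R2 / (-9/35).
R1 ← R1 + 32/21·R2.
R3 ← R3 − 109/30·R2.
R3 ← R3 / (-1493/45).
R1 ← R1 − 131/9·R3.
R2 ← R2 − 28/3·R3.
Reading off the reduced rows gives x_1 = 5, x_2 = 4, x_3 = 5.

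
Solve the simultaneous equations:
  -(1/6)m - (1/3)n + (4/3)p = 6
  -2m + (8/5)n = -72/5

Row-reduce:
R1 ← R1 / (-1/6).
R2 ← R2 + 2·R1.
R2 ← R2 / (28/5).
R1 ← R1 − 2·R2.
Rank is 2 with 3 unknowns, leaving p free.

infinitely many solutions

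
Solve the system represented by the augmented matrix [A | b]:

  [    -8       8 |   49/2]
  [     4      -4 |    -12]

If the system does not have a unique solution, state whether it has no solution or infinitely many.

no solution

Row-reduce:
R1 ← R1 / (-8).
R2 ← R2 − 4·R1.
Row 2 reduces to 0 = 1/4, a contradiction. The system is inconsistent.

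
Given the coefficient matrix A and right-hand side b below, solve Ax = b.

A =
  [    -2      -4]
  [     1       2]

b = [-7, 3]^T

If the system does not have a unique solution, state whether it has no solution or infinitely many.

no solution

Row-reduce:
R1 ← R1 / (-2).
R2 ← R2 − 1·R1.
Row 2 reduces to 0 = -1/2, a contradiction. The system is inconsistent.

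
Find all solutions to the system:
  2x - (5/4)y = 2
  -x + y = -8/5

From equation 2: x = 8/5 + y.
Substitute into equation 1 and solve: y = -8/5.
Then x = 0.

x = 0, y = -8/5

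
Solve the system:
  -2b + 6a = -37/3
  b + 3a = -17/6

a = -3/2, b = 5/3

From equation 2: b = -17/6 − 3·a.
Substitute into equation 1 and solve: a = -3/2.
Then b = 5/3.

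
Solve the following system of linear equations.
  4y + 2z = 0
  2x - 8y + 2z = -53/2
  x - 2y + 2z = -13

no solution

Row-reduce:
Swap R1 and R2.
R1 ← R1 / (2).
R3 ← R3 − 1·R1.
R2 ← R2 / (4).
R1 ← R1 + 4·R2.
R3 ← R3 − 2·R2.
Row 3 reduces to 0 = 1/4, a contradiction. The system is inconsistent.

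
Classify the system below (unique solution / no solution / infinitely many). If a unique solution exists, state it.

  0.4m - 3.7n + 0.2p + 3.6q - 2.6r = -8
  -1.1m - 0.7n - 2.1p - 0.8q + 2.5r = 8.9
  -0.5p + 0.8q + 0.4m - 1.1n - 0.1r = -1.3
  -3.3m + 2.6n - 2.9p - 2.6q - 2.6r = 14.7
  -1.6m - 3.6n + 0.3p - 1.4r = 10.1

m = -2, n = -2, p = -1, q = -4, r = 0

Row-reduce the augmented matrix:
R1 ← R1 / (2/5).
R2 ← R2 + 11/10·R1.
R3 ← R3 − 2/5·R1.
R4 ← R4 + 33/10·R1.
R5 ← R5 + 8/5·R1.
R2 ← R2 / (-87/8).
R1 ← R1 + 37/4·R2.
R3 ← R3 − 13/5·R2.
R4 ← R4 + 1117/40·R2.
R5 ← R5 + 92/5·R2.
R3 ← R3 / (-4657/4350).
R1 ← R1 − 791/435·R3.
R2 ← R2 − 62/435·R3.
R4 ← R4 − 5938/2175·R3.
R5 ← R5 − 16193/4350·R3.
R4 ← R4 / (9969/4657).
R1 ← R1 − 928/4657·R4.
R2 ← R2 + 4284/4657·R4.
R3 ← R3 − 2716/4657·R4.
R5 ← R5 + 73762/23285·R4.
R5 ← R5 / (-391661/33230).
R1 ← R1 − 2030/3323·R5.
R2 ← R2 + 10202/3323·R5.
R3 ← R3 − 3449/3323·R5.
R4 ← R4 + 26605/6646·R5.
Reading off the reduced rows gives m = -2, n = -2, p = -1, q = -4, r = 0.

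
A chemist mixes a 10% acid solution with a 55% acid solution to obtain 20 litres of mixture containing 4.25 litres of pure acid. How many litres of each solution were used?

litres of solution A: 15, litres of solution B: 5

Let a = litres of solution A, b = litres of solution B.
  a + b = 20
  (11/20)b + (1/10)a = 17/4
From equation 1: a = 20 − b.
Substitute into equation 2 and solve: b = 5.
Then a = 15.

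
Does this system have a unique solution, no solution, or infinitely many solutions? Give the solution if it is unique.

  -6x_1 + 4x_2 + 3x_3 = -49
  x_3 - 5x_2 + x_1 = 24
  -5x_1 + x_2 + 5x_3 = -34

Row-reduce the augmented matrix:
R1 ← R1 / (-6).
R2 ← R2 − 1·R1.
R3 ← R3 + 5·R1.
R2 ← R2 / (-13/3).
R1 ← R1 + 2/3·R2.
R3 ← R3 + 7/3·R2.
R3 ← R3 / (22/13).
R1 ← R1 + 19/26·R3.
R2 ← R2 + 9/26·R3.
Reading off the reduced rows gives x_1 = 5, x_2 = -4, x_3 = -1.

x_1 = 5, x_2 = -4, x_3 = -1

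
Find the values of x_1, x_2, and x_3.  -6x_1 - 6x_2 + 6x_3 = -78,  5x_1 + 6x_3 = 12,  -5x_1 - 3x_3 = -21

x_1 = 6, x_2 = 4, x_3 = -3

Row-reduce the augmented matrix:
R1 ← R1 / (-6).
R2 ← R2 − 5·R1.
R3 ← R3 + 5·R1.
R2 ← R2 / (-5).
R1 ← R1 − 1·R2.
R3 ← R3 − 5·R2.
R3 ← R3 / (3).
R1 ← R1 − 6/5·R3.
R2 ← R2 + 11/5·R3.
Reading off the reduced rows gives x_1 = 6, x_2 = 4, x_3 = -3.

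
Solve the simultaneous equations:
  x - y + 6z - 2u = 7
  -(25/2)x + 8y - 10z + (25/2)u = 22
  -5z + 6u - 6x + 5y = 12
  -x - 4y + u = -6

Row-reduce:
R2 ← R2 + 25/2·R1.
R3 ← R3 + 6·R1.
R4 ← R4 + 1·R1.
R2 ← R2 / (-9/2).
R1 ← R1 + 1·R2.
R3 ← R3 + 1·R2.
R4 ← R4 + 5·R2.
R3 ← R3 / (149/9).
R1 ← R1 + 76/9·R3.
R2 ← R2 + 130/9·R3.
R4 ← R4 + 596/9·R3.
Row 4 reduces to 0 = -2, a contradiction. The system is inconsistent.

no solution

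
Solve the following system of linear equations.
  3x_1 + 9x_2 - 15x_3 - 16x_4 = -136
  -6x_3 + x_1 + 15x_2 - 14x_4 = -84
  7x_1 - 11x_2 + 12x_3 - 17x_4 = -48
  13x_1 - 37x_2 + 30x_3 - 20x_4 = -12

infinitely many solutions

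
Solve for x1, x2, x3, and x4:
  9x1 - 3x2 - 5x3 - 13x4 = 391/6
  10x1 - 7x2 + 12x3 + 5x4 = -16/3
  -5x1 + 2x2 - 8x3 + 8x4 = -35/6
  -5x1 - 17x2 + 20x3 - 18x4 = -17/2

x1 = 5/2, x2 = -2, x3 = -3, x4 = -5/3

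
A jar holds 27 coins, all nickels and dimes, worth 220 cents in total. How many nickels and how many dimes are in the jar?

Let n = nickels, d = dimes.
  n + d = 27
  5n + 10d = 220
From equation 1: n = 27 − d.
Substitute into equation 2 and solve: d = 17.
Then n = 10.

nickels: 10, dimes: 17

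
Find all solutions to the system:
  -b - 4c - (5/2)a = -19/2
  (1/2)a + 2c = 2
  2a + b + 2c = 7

no solution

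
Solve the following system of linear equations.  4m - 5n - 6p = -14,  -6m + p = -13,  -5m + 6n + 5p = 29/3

Row-reduce the augmented matrix:
R1 ← R1 / (4).
R2 ← R2 + 6·R1.
R3 ← R3 + 5·R1.
R2 ← R2 / (-15/2).
R1 ← R1 + 5/4·R2.
R3 ← R3 + 1/4·R2.
R3 ← R3 / (-67/30).
R1 ← R1 + 1/6·R3.
R2 ← R2 − 16/15·R3.
Reading off the reduced rows gives m = 8/3, n = 4/3, p = 3.

m = 8/3, n = 4/3, p = 3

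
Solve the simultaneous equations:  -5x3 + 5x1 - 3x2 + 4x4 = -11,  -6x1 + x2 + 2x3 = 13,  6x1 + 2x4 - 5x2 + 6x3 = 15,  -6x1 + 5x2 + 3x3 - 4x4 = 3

x1 = -2, x2 = -3, x3 = 2, x4 = 0

Row-reduce the augmented matrix:
R1 ← R1 / (5).
R2 ← R2 + 6·R1.
R3 ← R3 − 6·R1.
R4 ← R4 + 6·R1.
R2 ← R2 / (-13/5).
R1 ← R1 + 3/5·R2.
R3 ← R3 + 7/5·R2.
R4 ← R4 − 7/5·R2.
R3 ← R3 / (184/13).
R1 ← R1 + 1/13·R3.
R2 ← R2 − 20/13·R3.
R4 ← R4 + 67/13·R3.
R4 ← R4 / (131/92).
R1 ← R1 + 31/92·R4.
R2 ← R2 + 29/23·R4.
R3 ← R3 + 35/92·R4.
Reading off the reduced rows gives x1 = -2, x2 = -3, x3 = 2, x4 = 0.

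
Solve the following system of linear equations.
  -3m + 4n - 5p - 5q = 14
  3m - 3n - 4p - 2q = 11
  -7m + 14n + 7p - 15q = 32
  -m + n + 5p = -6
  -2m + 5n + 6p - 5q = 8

Row-reduce:
R1 ← R1 / (-3).
R2 ← R2 − 3·R1.
R3 ← R3 + 7·R1.
R4 ← R4 + 1·R1.
R5 ← R5 + 2·R1.
R1 ← R1 + 4/3·R2.
R3 ← R3 − 14/3·R2.
R4 ← R4 + 1/3·R2.
R5 ← R5 − 7/3·R2.
R3 ← R3 / (182/3).
R1 ← R1 + 31/3·R3.
R2 ← R2 + 9·R3.
R4 ← R4 − 11/3·R3.
R5 ← R5 − 91/3·R3.
R4 ← R4 / (-222/91).
R1 ← R1 + 243/91·R4.
R2 ← R2 + 241/91·R4.
R3 ← R3 − 44/91·R4.
Row 5 reduces to 0 = -1, a contradiction. The system is inconsistent.

no solution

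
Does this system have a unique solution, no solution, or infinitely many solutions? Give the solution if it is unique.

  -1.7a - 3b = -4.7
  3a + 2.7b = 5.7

Row-reduce the augmented matrix:
R1 ← R1 / (-17/10).
R2 ← R2 − 3·R1.
R2 ← R2 / (-441/170).
R1 ← R1 − 30/17·R2.
Reading off the reduced rows gives a = 1, b = 1.

a = 1, b = 1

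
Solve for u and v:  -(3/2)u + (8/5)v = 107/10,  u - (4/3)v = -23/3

From equation 2: u = -23/3 + 4/3·v.
Substitute into equation 1 and solve: v = 2.
Then u = -5.

u = -5, v = 2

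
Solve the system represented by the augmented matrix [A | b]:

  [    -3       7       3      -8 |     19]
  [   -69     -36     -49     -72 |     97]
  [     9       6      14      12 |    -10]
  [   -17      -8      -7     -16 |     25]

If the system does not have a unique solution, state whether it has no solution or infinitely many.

no solution

Row-reduce:
R1 ← R1 / (-3).
R2 ← R2 + 69·R1.
R3 ← R3 − 9·R1.
R4 ← R4 + 17·R1.
R2 ← R2 / (-197).
R1 ← R1 + 7/3·R2.
R3 ← R3 − 27·R2.
R4 ← R4 + 143/3·R2.
R3 ← R3 / (1345/197).
R1 ← R1 − 235/591·R3.
R2 ← R2 − 118/197·R3.
R4 ← R4 − 2690/591·R3.
Row 4 reduces to 0 = -2/3, a contradiction. The system is inconsistent.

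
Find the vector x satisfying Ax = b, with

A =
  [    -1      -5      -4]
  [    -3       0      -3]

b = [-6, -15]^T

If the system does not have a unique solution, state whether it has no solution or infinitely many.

infinitely many solutions

Row-reduce:
R1 ← R1 / (-1).
R2 ← R2 + 3·R1.
R2 ← R2 / (15).
R1 ← R1 − 5·R2.
Rank is 2 with 3 unknowns, leaving x_3 free.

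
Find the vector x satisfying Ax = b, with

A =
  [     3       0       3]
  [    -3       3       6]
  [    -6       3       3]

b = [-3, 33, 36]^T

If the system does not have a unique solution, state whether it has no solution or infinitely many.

infinitely many solutions

Row-reduce:
R1 ← R1 / (3).
R2 ← R2 + 3·R1.
R3 ← R3 + 6·R1.
R2 ← R2 / (3).
R3 ← R3 − 3·R2.
Rank is 2 with 3 unknowns, leaving x_3 free.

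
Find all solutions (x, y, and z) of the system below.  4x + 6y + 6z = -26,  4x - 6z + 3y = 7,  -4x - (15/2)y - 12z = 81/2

no solution

Row-reduce:
R1 ← R1 / (4).
R2 ← R2 − 4·R1.
R3 ← R3 + 4·R1.
R2 ← R2 / (-3).
R1 ← R1 − 3/2·R2.
R3 ← R3 + 3/2·R2.
Row 3 reduces to 0 = -2, a contradiction. The system is inconsistent.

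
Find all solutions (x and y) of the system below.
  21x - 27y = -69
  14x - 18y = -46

infinitely many solutions

Row-reduce:
R1 ← R1 / (21).
R2 ← R2 − 14·R1.
Rank is 1 with 2 unknowns, leaving y free.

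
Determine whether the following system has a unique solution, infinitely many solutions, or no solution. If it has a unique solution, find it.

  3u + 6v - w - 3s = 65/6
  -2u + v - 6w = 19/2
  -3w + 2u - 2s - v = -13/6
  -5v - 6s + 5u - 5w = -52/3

Row-reduce the augmented matrix:
R1 ← R1 / (3).
R2 ← R2 + 2·R1.
R3 ← R3 − 2·R1.
R4 ← R4 − 5·R1.
R2 ← R2 / (5).
R1 ← R1 − 2·R2.
R3 ← R3 + 5·R2.
R4 ← R4 + 15·R2.
R3 ← R3 / (-9).
R1 ← R1 − 7/3·R3.
R2 ← R2 + 4/3·R3.
R4 ← R4 + 70/3·R3.
R4 ← R4 / (-49/27).
R1 ← R1 + 97/135·R4.
R2 ← R2 + 14/135·R4.
R3 ← R3 − 2/9·R4.
Reading off the reduced rows gives u = 1/2, v = 5/2, w = -4/3, s = 7/3.

u = 1/2, v = 5/2, w = -4/3, s = 7/3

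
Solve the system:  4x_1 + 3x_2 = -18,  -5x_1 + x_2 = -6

x_1 = 0, x_2 = -6

Row-reduce the augmented matrix:
R1 ← R1 / (4).
R2 ← R2 + 5·R1.
R2 ← R2 / (19/4).
R1 ← R1 − 3/4·R2.
Reading off the reduced rows gives x_1 = 0, x_2 = -6.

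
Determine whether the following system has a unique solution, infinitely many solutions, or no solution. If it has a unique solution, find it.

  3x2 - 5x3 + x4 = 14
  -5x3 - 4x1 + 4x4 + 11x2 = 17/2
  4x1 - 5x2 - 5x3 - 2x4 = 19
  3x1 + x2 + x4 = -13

no solution

Row-reduce:
Swap R1 and R2.
R1 ← R1 / (-4).
R3 ← R3 − 4·R1.
R4 ← R4 − 3·R1.
R2 ← R2 / (3).
R1 ← R1 + 11/4·R2.
R3 ← R3 − 6·R2.
R4 ← R4 − 37/4·R2.
Swap R3 and R4.
R3 ← R3 / (35/3).
R1 ← R1 + 10/3·R3.
R2 ← R2 + 5/3·R3.
Row 4 reduces to 0 = -1/2, a contradiction. The system is inconsistent.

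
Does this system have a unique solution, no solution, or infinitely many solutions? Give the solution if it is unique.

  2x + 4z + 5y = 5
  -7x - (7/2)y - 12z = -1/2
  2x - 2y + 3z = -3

Row-reduce:
R1 ← R1 / (2).
R2 ← R2 + 7·R1.
R3 ← R3 − 2·R1.
R2 ← R2 / (14).
R1 ← R1 − 5/2·R2.
R3 ← R3 + 7·R2.
Row 3 reduces to 0 = 1/2, a contradiction. The system is inconsistent.

no solution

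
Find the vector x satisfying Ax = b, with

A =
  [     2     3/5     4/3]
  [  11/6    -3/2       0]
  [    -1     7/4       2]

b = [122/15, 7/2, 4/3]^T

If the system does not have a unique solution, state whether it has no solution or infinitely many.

x_1 = 3, x_2 = 4/3, x_3 = 1

Row-reduce the augmented matrix:
R1 ← R1 / (2).
R2 ← R2 − 11/6·R1.
R3 ← R3 + 1·R1.
R2 ← R2 / (-41/20).
R1 ← R1 − 3/10·R2.
R3 ← R3 − 41/20·R2.
R3 ← R3 / (13/9).
R1 ← R1 − 20/41·R3.
R2 ← R2 − 220/369·R3.
Reading off the reduced rows gives x_1 = 3, x_2 = 4/3, x_3 = 1.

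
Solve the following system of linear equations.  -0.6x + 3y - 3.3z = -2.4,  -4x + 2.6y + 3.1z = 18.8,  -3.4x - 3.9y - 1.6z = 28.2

Row-reduce the augmented matrix:
R1 ← R1 / (-3/5).
R2 ← R2 + 4·R1.
R3 ← R3 + 17/5·R1.
R2 ← R2 / (-87/5).
R1 ← R1 + 5·R2.
R3 ← R3 + 209/10·R2.
R3 ← R3 / (-4541/348).
R1 ← R1 + 149/87·R3.
R2 ← R2 + 251/174·R3.
Reading off the reduced rows gives x = -6, y = -2, z = 0.

x = -6, y = -2, z = 0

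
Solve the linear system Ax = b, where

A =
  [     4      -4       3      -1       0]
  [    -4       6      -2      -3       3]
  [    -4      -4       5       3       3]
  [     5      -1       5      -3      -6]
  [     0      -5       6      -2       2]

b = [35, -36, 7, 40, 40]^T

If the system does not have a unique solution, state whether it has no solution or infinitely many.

Row-reduce the augmented matrix:
R1 ← R1 / (4).
R2 ← R2 + 4·R1.
R3 ← R3 + 4·R1.
R4 ← R4 − 5·R1.
R2 ← R2 / (2).
R1 ← R1 + 1·R2.
R3 ← R3 + 8·R2.
R4 ← R4 − 4·R2.
R5 ← R5 + 5·R2.
R3 ← R3 / (12).
R1 ← R1 − 5/4·R3.
R2 ← R2 − 1/2·R3.
R4 ← R4 + 3/4·R3.
R5 ← R5 − 17/2·R3.
R4 ← R4 / (43/8).
R1 ← R1 + 19/24·R4.
R2 ← R2 + 17/12·R4.
R3 ← R3 + 7/6·R4.
R5 ← R5 + 25/12·R4.
R5 ← R5 / (-931/172).
R1 ← R1 + 291/172·R5.
R2 ← R2 + 351/172·R5.
R3 ← R3 + 99/86·R5.
R4 ← R4 + 177/86·R5.
Reading off the reduced rows gives x_1 = 1, x_2 = -6, x_3 = 1, x_4 = -4, x_5 = -2.

x_1 = 1, x_2 = -6, x_3 = 1, x_4 = -4, x_5 = -2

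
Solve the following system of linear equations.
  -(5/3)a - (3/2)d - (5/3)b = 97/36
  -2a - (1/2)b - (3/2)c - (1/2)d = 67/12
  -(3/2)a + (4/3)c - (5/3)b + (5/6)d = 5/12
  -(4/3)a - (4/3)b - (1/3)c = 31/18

a = -8/3, b = 3/2, c = -1/2, d = -1/2

Row-reduce the augmented matrix:
R1 ← R1 / (-5/3).
R2 ← R2 + 2·R1.
R3 ← R3 + 3/2·R1.
R4 ← R4 + 4/3·R1.
R2 ← R2 / (3/2).
R1 ← R1 − 1·R2.
R3 ← R3 + 1/6·R2.
R3 ← R3 / (7/6).
R1 ← R1 − 1·R3.
R2 ← R2 + 1·R3.
R4 ← R4 + 1/3·R3.
R4 ← R4 / (235/126).
R1 ← R1 + 206/105·R4.
R2 ← R2 − 601/210·R4.
R3 ← R3 − 419/210·R4.
Reading off the reduced rows gives a = -8/3, b = 3/2, c = -1/2, d = -1/2.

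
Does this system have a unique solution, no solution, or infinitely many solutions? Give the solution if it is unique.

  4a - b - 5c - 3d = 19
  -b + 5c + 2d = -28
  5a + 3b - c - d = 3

infinitely many solutions

Row-reduce:
R1 ← R1 / (4).
R3 ← R3 − 5·R1.
R2 ← R2 / (-1).
R1 ← R1 + 1/4·R2.
R3 ← R3 − 17/4·R2.
R3 ← R3 / (53/2).
R1 ← R1 + 5/2·R3.
R2 ← R2 + 5·R3.
Rank is 3 with 4 unknowns, leaving d free.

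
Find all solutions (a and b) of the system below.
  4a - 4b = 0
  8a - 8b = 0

Row-reduce:
R1 ← R1 / (4).
R2 ← R2 − 8·R1.
Rank is 1 with 2 unknowns, leaving b free.

infinitely many solutions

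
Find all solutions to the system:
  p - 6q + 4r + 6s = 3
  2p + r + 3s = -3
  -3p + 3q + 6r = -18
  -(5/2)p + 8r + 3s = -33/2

Row-reduce:
R2 ← R2 − 2·R1.
R3 ← R3 + 3·R1.
R4 ← R4 + 5/2·R1.
R2 ← R2 / (12).
R1 ← R1 + 6·R2.
R3 ← R3 + 15·R2.
R4 ← R4 + 15·R2.
R3 ← R3 / (37/4).
R1 ← R1 − 1/2·R3.
R2 ← R2 + 7/12·R3.
R4 ← R4 − 37/4·R3.
Rank is 3 with 4 unknowns, leaving s free.

infinitely many solutions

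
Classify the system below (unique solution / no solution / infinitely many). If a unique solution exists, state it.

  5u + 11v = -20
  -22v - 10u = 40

Row-reduce:
R1 ← R1 / (5).
R2 ← R2 + 10·R1.
Rank is 1 with 2 unknowns, leaving v free.

infinitely many solutions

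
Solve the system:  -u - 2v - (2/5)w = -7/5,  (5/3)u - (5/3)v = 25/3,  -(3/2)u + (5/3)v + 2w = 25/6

u = 3, v = -2, w = 6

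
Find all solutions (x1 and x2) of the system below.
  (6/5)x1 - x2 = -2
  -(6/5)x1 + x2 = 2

Row-reduce:
R1 ← R1 / (6/5).
R2 ← R2 + 6/5·R1.
Rank is 1 with 2 unknowns, leaving x2 free.

infinitely many solutions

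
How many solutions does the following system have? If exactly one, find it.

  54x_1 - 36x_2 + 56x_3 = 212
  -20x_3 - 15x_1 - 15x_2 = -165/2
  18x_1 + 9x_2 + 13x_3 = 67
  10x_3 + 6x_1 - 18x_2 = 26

x_1 = 5/3, x_2 = 1/2, x_3 = 5/2

Row-reduce the augmented matrix:
R1 ← R1 / (54).
R2 ← R2 + 15·R1.
R3 ← R3 − 18·R1.
R4 ← R4 − 6·R1.
R2 ← R2 / (-25).
R1 ← R1 + 2/3·R2.
R3 ← R3 − 21·R2.
R4 ← R4 + 14·R2.
R3 ← R3 / (-47/5).
R1 ← R1 − 52/45·R3.
R2 ← R2 − 8/45·R3.
R4 ← R4 − 94/15·R3.
R4 reduces to 0 = 0, so the extra equation is consistent.
Reading off the reduced rows gives x_1 = 5/3, x_2 = 1/2, x_3 = 5/2.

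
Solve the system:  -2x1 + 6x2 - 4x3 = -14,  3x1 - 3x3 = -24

infinitely many solutions

Row-reduce:
R1 ← R1 / (-2).
R2 ← R2 − 3·R1.
R2 ← R2 / (9).
R1 ← R1 + 3·R2.
Rank is 2 with 3 unknowns, leaving x3 free.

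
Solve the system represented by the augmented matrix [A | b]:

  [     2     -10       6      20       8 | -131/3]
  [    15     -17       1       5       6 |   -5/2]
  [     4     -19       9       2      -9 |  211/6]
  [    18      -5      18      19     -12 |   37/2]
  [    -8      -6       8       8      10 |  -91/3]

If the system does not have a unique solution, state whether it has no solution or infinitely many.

x_1 = 2/3, x_2 = -1/2, x_3 = 1, x_4 = -2, x_5 = -2

Row-reduce the augmented matrix:
R1 ← R1 / (2).
R2 ← R2 − 15·R1.
R3 ← R3 − 4·R1.
R4 ← R4 − 18·R1.
R5 ← R5 + 8·R1.
R2 ← R2 / (58).
R1 ← R1 + 5·R2.
R3 ← R3 − 1·R2.
R4 ← R4 − 85·R2.
R5 ← R5 + 46·R2.
R3 ← R3 / (-65/29).
R1 ← R1 + 23/29·R3.
R2 ← R2 + 22/29·R3.
R4 ← R4 − 826/29·R3.
R5 ← R5 + 84/29·R3.
R4 ← R4 / (-51951/130).
R1 ← R1 − 654/65·R4.
R2 ← R2 − 1237/130·R4.
R3 ← R3 − 2059/130·R4.
R5 ← R5 − 1227/65·R4.
R5 ← R5 / (270134/17317).
R1 ← R1 − 663/17317·R5.
R2 ← R2 + 9518/51951·R5.
R3 ← R3 + 81905/51951·R5.
R4 ← R4 − 40394/51951·R5.
Reading off the reduced rows gives x_1 = 2/3, x_2 = -1/2, x_3 = 1, x_4 = -2, x_5 = -2.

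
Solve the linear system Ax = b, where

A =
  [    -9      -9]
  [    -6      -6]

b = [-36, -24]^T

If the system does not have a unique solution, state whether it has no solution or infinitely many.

infinitely many solutions

Row-reduce:
R1 ← R1 / (-9).
R2 ← R2 + 6·R1.
Rank is 1 with 2 unknowns, leaving x_2 free.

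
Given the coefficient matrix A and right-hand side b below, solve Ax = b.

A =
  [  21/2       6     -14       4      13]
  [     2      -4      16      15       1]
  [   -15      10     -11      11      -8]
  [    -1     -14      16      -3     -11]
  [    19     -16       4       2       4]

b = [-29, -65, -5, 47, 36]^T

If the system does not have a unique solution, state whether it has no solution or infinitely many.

infinitely many solutions

Row-reduce:
R1 ← R1 / (21/2).
R2 ← R2 − 2·R1.
R3 ← R3 + 15·R1.
R4 ← R4 + 1·R1.
R5 ← R5 − 19·R1.
R2 ← R2 / (-36/7).
R1 ← R1 − 4/7·R2.
R3 ← R3 − 130/7·R2.
R4 ← R4 + 94/7·R2.
R5 ← R5 + 188/7·R2.
R3 ← R3 / (983/27).
R1 ← R1 − 20/27·R3.
R2 ← R2 + 98/27·R3.
R4 ← R4 + 920/27·R3.
R5 ← R5 + 1840/27·R3.
R4 ← R4 / (47119/1966).
R1 ← R1 − 567/983·R4.
R2 ← R2 − 15821/3932·R4.
R3 ← R3 − 3679/1966·R4.
R5 ← R5 − 47119/983·R4.
Rank is 4 with 5 unknowns, leaving x_5 free.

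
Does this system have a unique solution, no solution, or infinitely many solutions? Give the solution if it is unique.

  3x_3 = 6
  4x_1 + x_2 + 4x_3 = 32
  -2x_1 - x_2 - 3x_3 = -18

x_1 = 6, x_2 = 0, x_3 = 2

Row-reduce the augmented matrix:
Swap R1 and R2.
R1 ← R1 / (4).
R3 ← R3 + 2·R1.
Swap R2 and R3.
R2 ← R2 / (-1/2).
R1 ← R1 − 1/4·R2.
R3 ← R3 / (3).
R1 ← R1 − 1/2·R3.
R2 ← R2 − 2·R3.
Reading off the reduced rows gives x_1 = 6, x_2 = 0, x_3 = 2.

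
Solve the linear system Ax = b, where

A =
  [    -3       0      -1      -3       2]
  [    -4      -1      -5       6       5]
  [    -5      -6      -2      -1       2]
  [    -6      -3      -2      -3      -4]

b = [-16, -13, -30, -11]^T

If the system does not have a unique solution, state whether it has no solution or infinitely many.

infinitely many solutions

Row-reduce:
R1 ← R1 / (-3).
R2 ← R2 + 4·R1.
R3 ← R3 + 5·R1.
R4 ← R4 + 6·R1.
R2 ← R2 / (-1).
R3 ← R3 + 6·R2.
R4 ← R4 + 3·R2.
R3 ← R3 / (65/3).
R1 ← R1 − 1/3·R3.
R2 ← R2 − 11/3·R3.
R4 ← R4 − 11·R3.
R4 ← R4 / (93/65).
R1 ← R1 − 121/65·R4.
R2 ← R2 + 34/65·R4.
R3 ← R3 + 168/65·R4.
Rank is 4 with 5 unknowns, leaving x_5 free.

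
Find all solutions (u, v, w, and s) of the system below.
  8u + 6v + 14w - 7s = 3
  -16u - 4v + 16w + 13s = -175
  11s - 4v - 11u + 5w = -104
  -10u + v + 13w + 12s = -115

u = 2, v = 6, w = -5, s = -3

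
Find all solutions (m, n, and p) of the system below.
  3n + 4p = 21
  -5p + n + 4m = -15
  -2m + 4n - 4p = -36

m = 4, n = -1, p = 6

Row-reduce the augmented matrix:
Swap R1 and R2.
R1 ← R1 / (4).
R3 ← R3 + 2·R1.
R2 ← R2 / (3).
R1 ← R1 − 1/4·R2.
R3 ← R3 − 9/2·R2.
R3 ← R3 / (-25/2).
R1 ← R1 + 19/12·R3.
R2 ← R2 − 4/3·R3.
Reading off the reduced rows gives m = 4, n = -1, p = 6.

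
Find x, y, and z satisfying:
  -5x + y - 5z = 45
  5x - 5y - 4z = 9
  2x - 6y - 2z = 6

Row-reduce the augmented matrix:
R1 ← R1 / (-5).
R2 ← R2 − 5·R1.
R3 ← R3 − 2·R1.
R2 ← R2 / (-4).
R1 ← R1 + 1/5·R2.
R3 ← R3 + 28/5·R2.
R3 ← R3 / (43/5).
R1 ← R1 − 29/20·R3.
R2 ← R2 − 9/4·R3.
Reading off the reduced rows gives x = -3, y = 0, z = -6.

x = -3, y = 0, z = -6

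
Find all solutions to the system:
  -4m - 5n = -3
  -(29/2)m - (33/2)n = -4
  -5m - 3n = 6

no solution

Row-reduce:
R1 ← R1 / (-4).
R2 ← R2 + 29/2·R1.
R3 ← R3 + 5·R1.
R2 ← R2 / (13/8).
R1 ← R1 − 5/4·R2.
R3 ← R3 − 13/4·R2.
Row 3 reduces to 0 = -4, a contradiction. The system is inconsistent.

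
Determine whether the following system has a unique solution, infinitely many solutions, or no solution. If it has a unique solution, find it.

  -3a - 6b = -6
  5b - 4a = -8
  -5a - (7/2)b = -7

no solution

Row-reduce:
R1 ← R1 / (-3).
R2 ← R2 + 4·R1.
R3 ← R3 + 5·R1.
R2 ← R2 / (13).
R1 ← R1 − 2·R2.
R3 ← R3 − 13/2·R2.
Row 3 reduces to 0 = 3, a contradiction. The system is inconsistent.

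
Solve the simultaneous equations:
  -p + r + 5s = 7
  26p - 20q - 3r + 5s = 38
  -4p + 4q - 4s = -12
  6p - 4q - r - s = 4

no solution

Row-reduce:
R1 ← R1 / (-1).
R2 ← R2 − 26·R1.
R3 ← R3 + 4·R1.
R4 ← R4 − 6·R1.
R2 ← R2 / (-20).
R3 ← R3 − 4·R2.
R4 ← R4 + 4·R2.
R3 ← R3 / (3/5).
R1 ← R1 + 1·R3.
R2 ← R2 + 23/20·R3.
R4 ← R4 − 2/5·R3.
Row 4 reduces to 0 = -2/3, a contradiction. The system is inconsistent.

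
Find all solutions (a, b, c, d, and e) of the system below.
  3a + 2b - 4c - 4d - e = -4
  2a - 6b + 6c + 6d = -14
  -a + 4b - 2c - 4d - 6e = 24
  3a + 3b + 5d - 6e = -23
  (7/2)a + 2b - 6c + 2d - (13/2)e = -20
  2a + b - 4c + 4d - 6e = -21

no solution

Row-reduce:
R1 ← R1 / (3).
R2 ← R2 − 2·R1.
R3 ← R3 + 1·R1.
R4 ← R4 − 3·R1.
R5 ← R5 − 7/2·R1.
R6 ← R6 − 2·R1.
R2 ← R2 / (-22/3).
R1 ← R1 − 2/3·R2.
R3 ← R3 − 14/3·R2.
R4 ← R4 − 1·R2.
R5 ← R5 + 1/3·R2.
R6 ← R6 + 1/3·R2.
R3 ← R3 / (24/11).
R1 ← R1 + 6/11·R3.
R2 ← R2 + 13/11·R3.
R4 ← R4 − 57/11·R3.
R5 ← R5 + 19/11·R3.
R6 ← R6 + 19/11·R3.
R4 ← R4 / (39/4).
R1 ← R1 + 1/2·R4.
R2 ← R2 + 13/12·R4.
R3 ← R3 − 1/12·R4.
R5 ← R5 − 77/12·R4.
R6 ← R6 − 77/12·R4.
R5 ← R5 / (-3755/234).
R1 ← R1 + 50/39·R5.
R2 ← R2 + 41/18·R5.
R3 ← R3 + 326/117·R5.
R4 ← R4 − 73/78·R5.
R6 ← R6 + 3755/234·R5.
Row 6 reduces to 0 = -3, a contradiction. The system is inconsistent.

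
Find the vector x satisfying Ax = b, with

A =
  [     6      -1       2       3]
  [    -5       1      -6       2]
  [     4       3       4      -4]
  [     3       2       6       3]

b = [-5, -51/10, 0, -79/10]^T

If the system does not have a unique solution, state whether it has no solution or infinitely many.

x_1 = -1/2, x_2 = -2, x_3 = 2/5, x_4 = -8/5

Row-reduce the augmented matrix:
R1 ← R1 / (6).
R2 ← R2 + 5·R1.
R3 ← R3 − 4·R1.
R4 ← R4 − 3·R1.
R2 ← R2 / (1/6).
R1 ← R1 + 1/6·R2.
R3 ← R3 − 11/3·R2.
R4 ← R4 − 5/2·R2.
R3 ← R3 / (98).
R1 ← R1 + 4·R3.
R2 ← R2 + 26·R3.
R4 ← R4 − 70·R3.
R4 ← R4 / (9).
R1 ← R1 − 5/7·R4.
R2 ← R2 + 6/7·R4.
R3 ← R3 + 15/14·R4.
Reading off the reduced rows gives x_1 = -1/2, x_2 = -2, x_3 = 2/5, x_4 = -8/5.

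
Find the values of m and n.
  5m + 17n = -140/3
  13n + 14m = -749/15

m = -7/5, n = -7/3

Row-reduce the augmented matrix:
R1 ← R1 / (5).
R2 ← R2 − 14·R1.
R2 ← R2 / (-173/5).
R1 ← R1 − 17/5·R2.
Reading off the reduced rows gives m = -7/5, n = -7/3.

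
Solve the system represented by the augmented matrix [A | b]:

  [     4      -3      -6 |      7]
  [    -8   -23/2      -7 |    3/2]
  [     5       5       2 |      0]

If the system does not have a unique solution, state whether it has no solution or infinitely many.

no solution

Row-reduce:
R1 ← R1 / (4).
R2 ← R2 + 8·R1.
R3 ← R3 − 5·R1.
R2 ← R2 / (-35/2).
R1 ← R1 + 3/4·R2.
R3 ← R3 − 35/4·R2.
Row 3 reduces to 0 = -1, a contradiction. The system is inconsistent.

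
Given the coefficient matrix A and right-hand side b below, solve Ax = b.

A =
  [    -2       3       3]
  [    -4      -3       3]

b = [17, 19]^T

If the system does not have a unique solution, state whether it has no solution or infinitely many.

infinitely many solutions

Row-reduce:
R1 ← R1 / (-2).
R2 ← R2 + 4·R1.
R2 ← R2 / (-9).
R1 ← R1 + 3/2·R2.
Rank is 2 with 3 unknowns, leaving x_3 free.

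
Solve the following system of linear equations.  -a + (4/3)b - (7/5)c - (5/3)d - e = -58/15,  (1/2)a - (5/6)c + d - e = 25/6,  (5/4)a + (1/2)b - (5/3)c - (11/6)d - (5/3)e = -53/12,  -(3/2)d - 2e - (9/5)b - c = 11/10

infinitely many solutions

Row-reduce:
R1 ← R1 / (-1).
R2 ← R2 − 1/2·R1.
R3 ← R3 − 5/4·R1.
R2 ← R2 / (2/3).
R1 ← R1 + 4/3·R2.
R3 ← R3 − 13/6·R2.
R4 ← R4 + 9/5·R2.
R3 ← R3 / (47/30).
R1 ← R1 + 5/3·R3.
R2 ← R2 + 23/10·R3.
R4 ← R4 + 257/50·R3.
R4 ← R4 / (-29473/1880).
R1 ← R1 + 1547/564·R4.
R2 ← R2 + 2367/376·R4.
R3 ← R3 + 535/188·R4.
Rank is 4 with 5 unknowns, leaving e free.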